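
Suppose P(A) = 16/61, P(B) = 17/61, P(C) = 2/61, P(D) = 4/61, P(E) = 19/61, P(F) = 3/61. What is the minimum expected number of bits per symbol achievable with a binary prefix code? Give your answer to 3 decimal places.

2.230 bits/symbol

Repeatedly combine the two least-probable nodes; the expected code length is the sum of the merged weights.
merge 2/61 + 3/61 → 5/61
merge 4/61 + 5/61 → 9/61
merge 9/61 + 16/61 → 25/61
merge 17/61 + 19/61 → 36/61
merge 25/61 + 36/61 → 1
L = 5/61 + 9/61 + 25/61 + 36/61 + 1 = 136/61 ≈ 2.230 bits/symbol.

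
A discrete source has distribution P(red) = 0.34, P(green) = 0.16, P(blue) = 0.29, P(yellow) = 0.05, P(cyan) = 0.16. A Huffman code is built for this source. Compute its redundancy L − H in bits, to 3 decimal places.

Entropy H = −Σ p log₂ p ≈ 2.1092 bits.
Huffman merges: 1/20+4/25→21/100; 4/25+21/100→37/100; 29/100+17/50→63/100; 37/100+63/100→1. L = 221/100 ≈ 2.2100.
L − H = 2.2100 − 2.1092 = 0.101 bits.

0.101 bits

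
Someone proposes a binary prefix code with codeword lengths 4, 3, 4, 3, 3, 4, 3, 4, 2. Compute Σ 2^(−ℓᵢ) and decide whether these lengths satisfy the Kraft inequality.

1; yes

With common denominator 2^4 = 16: Σ 2^(−ℓᵢ) = 1/16 + 2/16 + 1/16 + 2/16 + 2/16 + 1/16 + 2/16 + 1/16 + 4/16 = 16/16 = 1.
Kraft's inequality requires Σ ≤ 1; here Σ = 1 ≤ 1, so such a prefix code exists.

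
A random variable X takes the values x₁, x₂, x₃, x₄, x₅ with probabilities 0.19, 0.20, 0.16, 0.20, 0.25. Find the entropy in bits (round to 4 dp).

2.3070 bits

H = −Σ pᵢ log₂ pᵢ.
−0.19·log₂(0.19) = 0.4552
−0.20·log₂(0.20) = 0.4644
−0.16·log₂(0.16) = 0.4230
−0.20·log₂(0.20) = 0.4644
−0.25·log₂(0.25) = 0.5000
Sum ≈ 2.3070 → 2.3070 bits.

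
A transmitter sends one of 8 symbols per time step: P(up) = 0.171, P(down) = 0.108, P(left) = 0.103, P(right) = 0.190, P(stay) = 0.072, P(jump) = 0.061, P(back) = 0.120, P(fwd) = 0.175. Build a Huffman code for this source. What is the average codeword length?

2.943 bits/symbol

Repeatedly combine the two least-probable nodes; the expected code length is the sum of the merged weights.
merge 61/1000 + 9/125 → 133/1000
merge 103/1000 + 27/250 → 211/1000
merge 3/25 + 133/1000 → 253/1000
merge 171/1000 + 7/40 → 173/500
merge 19/100 + 211/1000 → 401/1000
merge 253/1000 + 173/500 → 599/1000
merge 401/1000 + 599/1000 → 1
L = 133/1000 + 211/1000 + 253/1000 + 173/500 + 401/1000 + 599/1000 + 1 = 2943/1000 = 2.943 bits/symbol.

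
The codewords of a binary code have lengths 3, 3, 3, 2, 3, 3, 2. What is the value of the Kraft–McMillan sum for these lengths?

With common denominator 2^3 = 8: Σ 2^(−ℓᵢ) = 1/8 + 1/8 + 1/8 + 2/8 + 1/8 + 1/8 + 2/8 = 9/8 = 1.125.

1.125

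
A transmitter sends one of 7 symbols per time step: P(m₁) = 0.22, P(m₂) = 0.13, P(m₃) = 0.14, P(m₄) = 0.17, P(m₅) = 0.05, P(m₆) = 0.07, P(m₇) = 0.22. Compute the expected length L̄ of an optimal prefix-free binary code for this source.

2.68 bits/symbol

Repeatedly combine the two least-probable nodes; the expected code length is the sum of the merged weights.
merge 1/20 + 7/100 → 3/25
merge 3/25 + 13/100 → 1/4
merge 7/50 + 17/100 → 31/100
merge 11/50 + 11/50 → 11/25
merge 1/4 + 31/100 → 14/25
merge 11/25 + 14/25 → 1
L = 3/25 + 1/4 + 31/100 + 11/25 + 14/25 + 1 = 67/25 = 2.68 bits/symbol.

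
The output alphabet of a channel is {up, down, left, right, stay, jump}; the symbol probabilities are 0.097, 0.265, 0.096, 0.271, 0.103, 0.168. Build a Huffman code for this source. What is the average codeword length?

2.464 bits/symbol

Repeatedly combine the two least-probable nodes; the expected code length is the sum of the merged weights.
merge 12/125 + 97/1000 → 193/1000
merge 103/1000 + 21/125 → 271/1000
merge 193/1000 + 53/200 → 229/500
merge 271/1000 + 271/1000 → 271/500
merge 229/500 + 271/500 → 1
L = 193/1000 + 271/1000 + 229/500 + 271/500 + 1 = 308/125 = 2.464 bits/symbol.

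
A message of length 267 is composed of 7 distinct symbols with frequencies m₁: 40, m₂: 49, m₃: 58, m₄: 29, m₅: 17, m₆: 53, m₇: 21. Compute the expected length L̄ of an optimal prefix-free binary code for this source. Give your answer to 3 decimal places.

Probabilities are the counts divided by 267.
Repeatedly combine the two least-probable nodes; the expected code length is the sum of the merged weights.
merge 17/267 + 7/89 → 38/267
merge 29/267 + 38/267 → 67/267
merge 40/267 + 49/267 → 1/3
merge 53/267 + 58/267 → 37/89
merge 67/267 + 1/3 → 52/89
merge 37/89 + 52/89 → 1
L = 38/267 + 67/267 + 1/3 + 37/89 + 52/89 + 1 = 728/267 ≈ 2.727 bits/symbol.

2.727 bits/symbol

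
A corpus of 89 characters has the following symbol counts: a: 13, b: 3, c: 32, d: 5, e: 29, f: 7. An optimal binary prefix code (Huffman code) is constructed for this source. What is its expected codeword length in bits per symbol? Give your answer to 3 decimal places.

Probabilities are the counts divided by 89.
Repeatedly combine the two least-probable nodes; the expected code length is the sum of the merged weights.
merge 3/89 + 5/89 → 8/89
merge 7/89 + 8/89 → 15/89
merge 13/89 + 15/89 → 28/89
merge 28/89 + 29/89 → 57/89
merge 32/89 + 57/89 → 1
L = 8/89 + 15/89 + 28/89 + 57/89 + 1 = 197/89 ≈ 2.213 bits/symbol.

2.213 bits/symbol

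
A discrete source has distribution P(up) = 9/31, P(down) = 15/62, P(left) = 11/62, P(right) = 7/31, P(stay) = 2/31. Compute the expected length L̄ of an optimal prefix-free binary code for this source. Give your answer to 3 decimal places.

Repeatedly combine the two least-probable nodes; the expected code length is the sum of the merged weights.
merge 2/31 + 11/62 → 15/62
merge 7/31 + 15/62 → 29/62
merge 15/62 + 9/31 → 33/62
merge 29/62 + 33/62 → 1
L = 15/62 + 29/62 + 33/62 + 1 = 139/62 ≈ 2.242 bits/symbol.

2.242 bits/symbol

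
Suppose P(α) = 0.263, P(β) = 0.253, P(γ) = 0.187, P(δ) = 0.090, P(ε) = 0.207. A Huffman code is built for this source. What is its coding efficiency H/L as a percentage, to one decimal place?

Entropy H = −Σ p log₂ p ≈ 2.2438 bits.
Huffman merges: 9/100+187/1000→277/1000; 207/1000+253/1000→23/50; 263/1000+277/1000→27/50; 23/50+27/50→1. L = 2277/1000 ≈ 2.2770.
Efficiency = H/L = 2.2438/2.2770 = 98.5%.

98.5%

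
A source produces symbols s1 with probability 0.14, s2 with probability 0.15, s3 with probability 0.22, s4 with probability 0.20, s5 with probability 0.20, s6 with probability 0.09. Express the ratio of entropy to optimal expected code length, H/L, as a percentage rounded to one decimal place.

98.0%

Entropy H = −Σ p log₂ p ≈ 2.5297 bits.
Huffman merges: 9/100+7/50→23/100; 3/20+1/5→7/20; 1/5+11/50→21/50; 23/100+7/20→29/50; 21/50+29/50→1. L = 129/50 ≈ 2.5800.
Efficiency = H/L = 2.5297/2.5800 = 98.0%.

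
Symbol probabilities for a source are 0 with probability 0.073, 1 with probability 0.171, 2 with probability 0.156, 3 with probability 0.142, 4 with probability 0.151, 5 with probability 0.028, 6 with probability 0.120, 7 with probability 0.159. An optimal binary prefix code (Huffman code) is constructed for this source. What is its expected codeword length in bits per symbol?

2.93 bits/symbol

Repeatedly combine the two least-probable nodes; the expected code length is the sum of the merged weights.
merge 7/250 + 73/1000 → 101/1000
merge 101/1000 + 3/25 → 221/1000
merge 71/500 + 151/1000 → 293/1000
merge 39/250 + 159/1000 → 63/200
merge 171/1000 + 221/1000 → 49/125
merge 293/1000 + 63/200 → 76/125
merge 49/125 + 76/125 → 1
L = 101/1000 + 221/1000 + 293/1000 + 63/200 + 49/125 + 76/125 + 1 = 293/100 = 2.93 bits/symbol.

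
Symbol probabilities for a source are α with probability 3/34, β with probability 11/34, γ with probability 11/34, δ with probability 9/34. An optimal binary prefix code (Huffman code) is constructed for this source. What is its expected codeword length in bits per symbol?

Repeatedly combine the two least-probable nodes; the expected code length is the sum of the merged weights.
merge 3/34 + 9/34 → 6/17
merge 11/34 + 11/34 → 11/17
merge 6/17 + 11/17 → 1
L = 6/17 + 11/17 + 1 = 2 bits/symbol.

2 bits/symbol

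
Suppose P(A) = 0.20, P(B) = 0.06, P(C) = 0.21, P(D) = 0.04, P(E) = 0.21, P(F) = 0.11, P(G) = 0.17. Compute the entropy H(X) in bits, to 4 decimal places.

2.6242 bits

H = −Σ pᵢ log₂ pᵢ.
−0.20·log₂(0.20) = 0.4644
−0.06·log₂(0.06) = 0.2435
−0.21·log₂(0.21) = 0.4728
−0.04·log₂(0.04) = 0.1858
−0.21·log₂(0.21) = 0.4728
−0.11·log₂(0.11) = 0.3503
−0.17·log₂(0.17) = 0.4346
Sum ≈ 2.6242 → 2.6242 bits.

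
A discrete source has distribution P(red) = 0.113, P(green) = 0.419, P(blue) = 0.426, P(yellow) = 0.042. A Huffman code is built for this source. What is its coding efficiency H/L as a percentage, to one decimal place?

92.4%

Entropy H = −Σ p log₂ p ≈ 1.5978 bits.
Huffman merges: 21/500+113/1000→31/200; 31/200+419/1000→287/500; 213/500+287/500→1. L = 1729/1000 ≈ 1.7290.
Efficiency = H/L = 1.5978/1.7290 = 92.4%.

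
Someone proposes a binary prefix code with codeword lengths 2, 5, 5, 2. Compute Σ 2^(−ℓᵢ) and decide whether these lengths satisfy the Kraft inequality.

With common denominator 2^5 = 32: Σ 2^(−ℓᵢ) = 8/32 + 1/32 + 1/32 + 8/32 = 18/32 = 0.5625.
Kraft's inequality requires Σ ≤ 1; here Σ = 0.5625 ≤ 1, so such a prefix code exists.

0.5625; yes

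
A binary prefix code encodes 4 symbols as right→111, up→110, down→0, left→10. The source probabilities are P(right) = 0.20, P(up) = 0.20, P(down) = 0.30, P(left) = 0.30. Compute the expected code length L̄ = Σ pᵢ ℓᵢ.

2.1 bits/symbol

L̄ = Σ pᵢ·ℓᵢ = 0.20·3 + 0.20·3 + 0.30·1 + 0.30·2 = 2.1 bits/symbol.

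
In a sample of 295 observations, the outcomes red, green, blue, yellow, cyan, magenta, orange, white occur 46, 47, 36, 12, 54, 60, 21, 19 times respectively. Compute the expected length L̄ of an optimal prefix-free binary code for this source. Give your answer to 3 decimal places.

2.895 bits/symbol

Probabilities are the counts divided by 295.
Repeatedly combine the two least-probable nodes; the expected code length is the sum of the merged weights.
merge 12/295 + 19/295 → 31/295
merge 21/295 + 31/295 → 52/295
merge 36/295 + 46/295 → 82/295
merge 47/295 + 52/295 → 99/295
merge 54/295 + 12/59 → 114/295
merge 82/295 + 99/295 → 181/295
merge 114/295 + 181/295 → 1
L = 31/295 + 52/295 + 82/295 + 99/295 + 114/295 + 181/295 + 1 = 854/295 ≈ 2.895 bits/symbol.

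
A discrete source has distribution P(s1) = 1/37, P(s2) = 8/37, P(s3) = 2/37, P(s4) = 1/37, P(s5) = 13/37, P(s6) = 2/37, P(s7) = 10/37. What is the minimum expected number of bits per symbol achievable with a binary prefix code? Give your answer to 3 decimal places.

Repeatedly combine the two least-probable nodes; the expected code length is the sum of the merged weights.
merge 1/37 + 1/37 → 2/37
merge 2/37 + 2/37 → 4/37
merge 2/37 + 4/37 → 6/37
merge 6/37 + 8/37 → 14/37
merge 10/37 + 13/37 → 23/37
merge 14/37 + 23/37 → 1
L = 2/37 + 4/37 + 6/37 + 14/37 + 23/37 + 1 = 86/37 ≈ 2.324 bits/symbol.

2.324 bits/symbol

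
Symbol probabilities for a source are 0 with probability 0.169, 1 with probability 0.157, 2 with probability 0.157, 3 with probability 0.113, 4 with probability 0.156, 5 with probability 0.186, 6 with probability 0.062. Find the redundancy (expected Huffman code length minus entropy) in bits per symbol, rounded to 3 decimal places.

Entropy H = −Σ p log₂ p ≈ 2.7459 bits.
Huffman merges: 31/500+113/1000→7/40; 39/250+157/1000→313/1000; 157/1000+169/1000→163/500; 7/40+93/500→361/1000; 313/1000+163/500→639/1000; 361/1000+639/1000→1. L = 1407/500 ≈ 2.8140.
L − H = 2.8140 − 2.7459 = 0.068 bits.

0.068 bits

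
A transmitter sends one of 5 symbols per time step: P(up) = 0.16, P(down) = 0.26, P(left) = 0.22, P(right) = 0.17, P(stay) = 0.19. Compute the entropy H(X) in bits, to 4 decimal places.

2.2987 bits

H = −Σ pᵢ log₂ pᵢ.
−0.16·log₂(0.16) = 0.4230
−0.26·log₂(0.26) = 0.5053
−0.22·log₂(0.22) = 0.4806
−0.17·log₂(0.17) = 0.4346
−0.19·log₂(0.19) = 0.4552
Sum ≈ 2.2987 → 2.2987 bits.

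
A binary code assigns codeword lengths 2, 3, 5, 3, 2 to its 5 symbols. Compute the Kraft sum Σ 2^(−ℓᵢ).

0.78125

With common denominator 2^5 = 32: Σ 2^(−ℓᵢ) = 8/32 + 4/32 + 1/32 + 4/32 + 8/32 = 25/32 = 0.78125.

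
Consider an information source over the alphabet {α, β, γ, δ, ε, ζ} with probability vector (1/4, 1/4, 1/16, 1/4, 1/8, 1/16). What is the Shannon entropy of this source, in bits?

Each probability is a power of 1/2, so log₂(1/p) is an integer.
H = Σ p·log₂(1/p) = 1/4·2 + 1/4·2 + 1/16·4 + 1/4·2 + 1/8·3 + 1/16·4 = 2.375 bits.

2.375 bits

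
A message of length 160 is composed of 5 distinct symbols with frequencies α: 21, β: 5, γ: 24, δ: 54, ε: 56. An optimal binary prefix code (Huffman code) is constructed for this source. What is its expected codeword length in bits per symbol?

2.125 bits/symbol

Probabilities are the counts divided by 160.
Repeatedly combine the two least-probable nodes; the expected code length is the sum of the merged weights.
merge 1/32 + 21/160 → 13/80
merge 3/20 + 13/80 → 5/16
merge 5/16 + 27/80 → 13/20
merge 7/20 + 13/20 → 1
L = 13/80 + 5/16 + 13/20 + 1 = 17/8 = 2.125 bits/symbol.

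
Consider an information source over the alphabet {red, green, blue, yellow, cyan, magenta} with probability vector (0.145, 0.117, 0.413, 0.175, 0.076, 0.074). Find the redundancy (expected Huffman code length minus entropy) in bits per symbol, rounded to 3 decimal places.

Entropy H = −Σ p log₂ p ≈ 2.2936 bits.
Huffman merges: 37/500+19/250→3/20; 117/1000+29/200→131/500; 3/20+7/40→13/40; 131/500+13/40→587/1000; 413/1000+587/1000→1. L = 581/250 ≈ 2.3240.
L − H = 2.3240 − 2.2936 = 0.030 bits.

0.030 bits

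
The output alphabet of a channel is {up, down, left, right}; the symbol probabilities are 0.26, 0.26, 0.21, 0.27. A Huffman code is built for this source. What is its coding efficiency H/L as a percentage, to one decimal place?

Entropy H = −Σ p log₂ p ≈ 1.9934 bits.
Huffman merges: 21/100+13/50→47/100; 13/50+27/100→53/100; 47/100+53/100→1. L = 2 ≈ 2.0000.
Efficiency = H/L = 1.9934/2.0000 = 99.7%.

99.7%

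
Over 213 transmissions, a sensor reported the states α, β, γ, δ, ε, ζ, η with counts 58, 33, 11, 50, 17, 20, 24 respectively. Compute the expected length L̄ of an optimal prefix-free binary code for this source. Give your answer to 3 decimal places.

2.624 bits/symbol

Probabilities are the counts divided by 213.
Repeatedly combine the two least-probable nodes; the expected code length is the sum of the merged weights.
merge 11/213 + 17/213 → 28/213
merge 20/213 + 8/71 → 44/213
merge 28/213 + 11/71 → 61/213
merge 44/213 + 50/213 → 94/213
merge 58/213 + 61/213 → 119/213
merge 94/213 + 119/213 → 1
L = 28/213 + 44/213 + 61/213 + 94/213 + 119/213 + 1 = 559/213 ≈ 2.624 bits/symbol.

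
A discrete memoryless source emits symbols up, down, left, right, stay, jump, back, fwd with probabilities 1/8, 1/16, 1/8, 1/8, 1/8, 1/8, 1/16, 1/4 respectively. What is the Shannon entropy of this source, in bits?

2.875 bits

Each probability is a power of 1/2, so log₂(1/p) is an integer.
H = Σ p·log₂(1/p) = 1/8·3 + 1/16·4 + 1/8·3 + 1/8·3 + 1/8·3 + 1/8·3 + 1/16·4 + 1/4·2 = 2.875 bits.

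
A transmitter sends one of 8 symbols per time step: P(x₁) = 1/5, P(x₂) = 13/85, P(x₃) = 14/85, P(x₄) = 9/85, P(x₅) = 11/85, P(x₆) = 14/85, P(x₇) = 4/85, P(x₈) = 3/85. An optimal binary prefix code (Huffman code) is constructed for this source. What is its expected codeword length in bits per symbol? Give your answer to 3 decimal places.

2.882 bits/symbol

Repeatedly combine the two least-probable nodes; the expected code length is the sum of the merged weights.
merge 3/85 + 4/85 → 7/85
merge 7/85 + 9/85 → 16/85
merge 11/85 + 13/85 → 24/85
merge 14/85 + 14/85 → 28/85
merge 16/85 + 1/5 → 33/85
merge 24/85 + 28/85 → 52/85
merge 33/85 + 52/85 → 1
L = 7/85 + 16/85 + 24/85 + 28/85 + 33/85 + 52/85 + 1 = 49/17 ≈ 2.882 bits/symbol.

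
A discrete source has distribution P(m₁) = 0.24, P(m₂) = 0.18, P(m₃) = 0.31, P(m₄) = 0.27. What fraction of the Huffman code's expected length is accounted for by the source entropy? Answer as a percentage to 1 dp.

98.7%

Entropy H = −Σ p log₂ p ≈ 1.9733 bits.
Huffman merges: 9/50+6/25→21/50; 27/100+31/100→29/50; 21/50+29/50→1. L = 2 ≈ 2.0000.
Efficiency = H/L = 1.9733/2.0000 = 98.7%.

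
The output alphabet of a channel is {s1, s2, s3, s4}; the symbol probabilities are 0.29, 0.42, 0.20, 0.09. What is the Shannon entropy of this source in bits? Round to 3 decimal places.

H = −Σ pᵢ log₂ pᵢ.
−0.29·log₂(0.29) = 0.5179
−0.42·log₂(0.42) = 0.5256
−0.20·log₂(0.20) = 0.4644
−0.09·log₂(0.09) = 0.3127
Sum ≈ 1.8206 → 1.821 bits.

1.821 bits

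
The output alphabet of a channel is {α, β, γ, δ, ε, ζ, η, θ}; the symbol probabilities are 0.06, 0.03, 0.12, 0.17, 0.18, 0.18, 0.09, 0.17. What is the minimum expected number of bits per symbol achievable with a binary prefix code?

2.91 bits/symbol

Repeatedly combine the two least-probable nodes; the expected code length is the sum of the merged weights.
merge 3/100 + 3/50 → 9/100
merge 9/100 + 9/100 → 9/50
merge 3/25 + 17/100 → 29/100
merge 17/100 + 9/50 → 7/20
merge 9/50 + 9/50 → 9/25
merge 29/100 + 7/20 → 16/25
merge 9/25 + 16/25 → 1
L = 9/100 + 9/50 + 29/100 + 7/20 + 9/25 + 16/25 + 1 = 291/100 = 2.91 bits/symbol.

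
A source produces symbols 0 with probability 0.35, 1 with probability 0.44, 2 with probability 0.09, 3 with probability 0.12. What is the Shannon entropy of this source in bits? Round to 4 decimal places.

1.7310 bits

H = −Σ pᵢ log₂ pᵢ.
−0.35·log₂(0.35) = 0.5301
−0.44·log₂(0.44) = 0.5211
−0.09·log₂(0.09) = 0.3127
−0.12·log₂(0.12) = 0.3671
Sum ≈ 1.7310 → 1.7310 bits.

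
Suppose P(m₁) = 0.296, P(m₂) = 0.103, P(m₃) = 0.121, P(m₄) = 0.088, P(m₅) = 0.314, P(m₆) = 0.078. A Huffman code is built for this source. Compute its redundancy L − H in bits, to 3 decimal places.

0.043 bits

Entropy H = −Σ p log₂ p ≈ 2.3467 bits.
Huffman merges: 39/500+11/125→83/500; 103/1000+121/1000→28/125; 83/500+28/125→39/100; 37/125+157/500→61/100; 39/100+61/100→1. L = 239/100 ≈ 2.3900.
L − H = 2.3900 − 2.3467 = 0.043 bits.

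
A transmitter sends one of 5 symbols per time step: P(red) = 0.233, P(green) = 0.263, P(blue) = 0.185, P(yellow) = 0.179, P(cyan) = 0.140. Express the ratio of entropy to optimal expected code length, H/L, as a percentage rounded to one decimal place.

98.7%

Entropy H = −Σ p log₂ p ≈ 2.2882 bits.
Huffman merges: 7/50+179/1000→319/1000; 37/200+233/1000→209/500; 263/1000+319/1000→291/500; 209/500+291/500→1. L = 2319/1000 ≈ 2.3190.
Efficiency = H/L = 2.2882/2.3190 = 98.7%.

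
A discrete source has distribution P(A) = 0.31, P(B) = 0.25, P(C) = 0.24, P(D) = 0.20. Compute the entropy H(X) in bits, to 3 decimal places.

1.982 bits

H = −Σ pᵢ log₂ pᵢ.
−0.31·log₂(0.31) = 0.5238
−0.25·log₂(0.25) = 0.5000
−0.24·log₂(0.24) = 0.4941
−0.20·log₂(0.20) = 0.4644
Sum ≈ 1.9823 → 1.982 bits.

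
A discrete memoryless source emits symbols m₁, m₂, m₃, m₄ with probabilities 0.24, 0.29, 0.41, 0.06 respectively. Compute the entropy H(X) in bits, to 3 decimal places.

H = −Σ pᵢ log₂ pᵢ.
−0.24·log₂(0.24) = 0.4941
−0.29·log₂(0.29) = 0.5179
−0.41·log₂(0.41) = 0.5274
−0.06·log₂(0.06) = 0.2435
Sum ≈ 1.7830 → 1.783 bits.

1.783 bits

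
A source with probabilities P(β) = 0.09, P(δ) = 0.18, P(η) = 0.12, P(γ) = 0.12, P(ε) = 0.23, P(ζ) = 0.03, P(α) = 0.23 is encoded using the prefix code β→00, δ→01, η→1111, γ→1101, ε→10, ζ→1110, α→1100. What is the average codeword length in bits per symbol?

L̄ = Σ pᵢ·ℓᵢ = 0.09·2 + 0.18·2 + 0.12·4 + 0.12·4 + 0.23·2 + 0.03·4 + 0.23·4 = 3 bits/symbol.

3 bits/symbol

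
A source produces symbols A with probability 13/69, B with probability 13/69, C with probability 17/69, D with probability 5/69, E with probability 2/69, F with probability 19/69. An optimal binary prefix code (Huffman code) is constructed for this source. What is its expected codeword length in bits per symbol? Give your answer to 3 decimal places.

2.391 bits/symbol

Repeatedly combine the two least-probable nodes; the expected code length is the sum of the merged weights.
merge 2/69 + 5/69 → 7/69
merge 7/69 + 13/69 → 20/69
merge 13/69 + 17/69 → 10/23
merge 19/69 + 20/69 → 13/23
merge 10/23 + 13/23 → 1
L = 7/69 + 20/69 + 10/23 + 13/23 + 1 = 55/23 ≈ 2.391 bits/symbol.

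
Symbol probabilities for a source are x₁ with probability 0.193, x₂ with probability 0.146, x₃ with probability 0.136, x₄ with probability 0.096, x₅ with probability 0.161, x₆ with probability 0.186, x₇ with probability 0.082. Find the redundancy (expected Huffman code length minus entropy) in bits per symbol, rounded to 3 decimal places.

Entropy H = −Σ p log₂ p ≈ 2.7508 bits.
Huffman merges: 41/500+12/125→89/500; 17/125+73/500→141/500; 161/1000+89/500→339/1000; 93/500+193/1000→379/1000; 141/500+339/1000→621/1000; 379/1000+621/1000→1. L = 2799/1000 ≈ 2.7990.
L − H = 2.7990 − 2.7508 = 0.048 bits.

0.048 bits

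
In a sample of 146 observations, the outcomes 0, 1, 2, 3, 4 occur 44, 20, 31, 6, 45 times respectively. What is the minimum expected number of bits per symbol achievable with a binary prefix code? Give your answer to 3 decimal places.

Probabilities are the counts divided by 146.
Repeatedly combine the two least-probable nodes; the expected code length is the sum of the merged weights.
merge 3/73 + 10/73 → 13/73
merge 13/73 + 31/146 → 57/146
merge 22/73 + 45/146 → 89/146
merge 57/146 + 89/146 → 1
L = 13/73 + 57/146 + 89/146 + 1 = 159/73 ≈ 2.178 bits/symbol.

2.178 bits/symbol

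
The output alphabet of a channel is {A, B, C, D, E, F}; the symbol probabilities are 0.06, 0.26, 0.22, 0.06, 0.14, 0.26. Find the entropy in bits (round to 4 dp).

H = −Σ pᵢ log₂ pᵢ.
−0.06·log₂(0.06) = 0.2435
−0.26·log₂(0.26) = 0.5053
−0.22·log₂(0.22) = 0.4806
−0.06·log₂(0.06) = 0.2435
−0.14·log₂(0.14) = 0.3971
−0.26·log₂(0.26) = 0.5053
Sum ≈ 2.3753 → 2.3753 bits.

2.3753 bits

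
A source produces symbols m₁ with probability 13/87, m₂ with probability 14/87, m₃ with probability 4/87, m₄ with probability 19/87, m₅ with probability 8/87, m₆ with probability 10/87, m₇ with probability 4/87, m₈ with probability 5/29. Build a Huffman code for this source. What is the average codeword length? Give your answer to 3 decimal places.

Repeatedly combine the two least-probable nodes; the expected code length is the sum of the merged weights.
merge 4/87 + 4/87 → 8/87
merge 8/87 + 8/87 → 16/87
merge 10/87 + 13/87 → 23/87
merge 14/87 + 5/29 → 1/3
merge 16/87 + 19/87 → 35/87
merge 23/87 + 1/3 → 52/87
merge 35/87 + 52/87 → 1
L = 8/87 + 16/87 + 23/87 + 1/3 + 35/87 + 52/87 + 1 = 250/87 ≈ 2.874 bits/symbol.

2.874 bits/symbol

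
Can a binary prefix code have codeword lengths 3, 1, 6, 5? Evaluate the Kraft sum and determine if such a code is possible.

0.671875; yes

With common denominator 2^6 = 64: Σ 2^(−ℓᵢ) = 8/64 + 32/64 + 1/64 + 2/64 = 43/64 = 0.671875.
Kraft's inequality requires Σ ≤ 1; here Σ = 0.671875 ≤ 1, so such a prefix code exists.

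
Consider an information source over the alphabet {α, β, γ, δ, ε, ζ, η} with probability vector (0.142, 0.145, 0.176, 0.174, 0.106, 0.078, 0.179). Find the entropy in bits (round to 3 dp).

H = −Σ pᵢ log₂ pᵢ.
−0.142·log₂(0.142) = 0.3999
−0.145·log₂(0.145) = 0.4040
−0.176·log₂(0.176) = 0.4411
−0.174·log₂(0.174) = 0.4390
−0.106·log₂(0.106) = 0.3432
−0.078·log₂(0.078) = 0.2871
−0.179·log₂(0.179) = 0.4443
Sum ≈ 2.7585 → 2.758 bits.

2.758 bits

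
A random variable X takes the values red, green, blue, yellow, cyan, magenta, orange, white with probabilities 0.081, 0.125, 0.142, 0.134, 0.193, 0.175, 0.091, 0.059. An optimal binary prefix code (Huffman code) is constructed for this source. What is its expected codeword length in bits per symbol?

2.947 bits/symbol

Repeatedly combine the two least-probable nodes; the expected code length is the sum of the merged weights.
merge 59/1000 + 81/1000 → 7/50
merge 91/1000 + 1/8 → 27/125
merge 67/500 + 7/50 → 137/500
merge 71/500 + 7/40 → 317/1000
merge 193/1000 + 27/125 → 409/1000
merge 137/500 + 317/1000 → 591/1000
merge 409/1000 + 591/1000 → 1
L = 7/50 + 27/125 + 137/500 + 317/1000 + 409/1000 + 591/1000 + 1 = 2947/1000 = 2.947 bits/symbol.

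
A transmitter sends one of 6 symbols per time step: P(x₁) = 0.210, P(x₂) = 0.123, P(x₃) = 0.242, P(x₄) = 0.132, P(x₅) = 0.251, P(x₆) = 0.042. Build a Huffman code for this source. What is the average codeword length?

2.462 bits/symbol

Repeatedly combine the two least-probable nodes; the expected code length is the sum of the merged weights.
merge 21/500 + 123/1000 → 33/200
merge 33/250 + 33/200 → 297/1000
merge 21/100 + 121/500 → 113/250
merge 251/1000 + 297/1000 → 137/250
merge 113/250 + 137/250 → 1
L = 33/200 + 297/1000 + 113/250 + 137/250 + 1 = 1231/500 = 2.462 bits/symbol.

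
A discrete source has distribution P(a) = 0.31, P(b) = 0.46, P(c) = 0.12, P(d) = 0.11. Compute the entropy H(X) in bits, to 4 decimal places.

1.7565 bits

H = −Σ pᵢ log₂ pᵢ.
−0.31·log₂(0.31) = 0.5238
−0.46·log₂(0.46) = 0.5153
−0.12·log₂(0.12) = 0.3671
−0.11·log₂(0.11) = 0.3503
Sum ≈ 1.7565 → 1.7565 bits.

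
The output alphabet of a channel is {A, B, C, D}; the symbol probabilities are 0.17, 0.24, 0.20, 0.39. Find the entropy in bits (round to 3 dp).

H = −Σ pᵢ log₂ pᵢ.
−0.17·log₂(0.17) = 0.4346
−0.24·log₂(0.24) = 0.4941
−0.20·log₂(0.20) = 0.4644
−0.39·log₂(0.39) = 0.5298
Sum ≈ 1.9229 → 1.923 bits.

1.923 bits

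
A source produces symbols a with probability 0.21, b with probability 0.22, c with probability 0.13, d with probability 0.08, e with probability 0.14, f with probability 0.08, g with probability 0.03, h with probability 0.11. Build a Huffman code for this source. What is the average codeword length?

2.87 bits/symbol

Repeatedly combine the two least-probable nodes; the expected code length is the sum of the merged weights.
merge 3/100 + 2/25 → 11/100
merge 2/25 + 11/100 → 19/100
merge 11/100 + 13/100 → 6/25
merge 7/50 + 19/100 → 33/100
merge 21/100 + 11/50 → 43/100
merge 6/25 + 33/100 → 57/100
merge 43/100 + 57/100 → 1
L = 11/100 + 19/100 + 6/25 + 33/100 + 43/100 + 57/100 + 1 = 287/100 = 2.87 bits/symbol.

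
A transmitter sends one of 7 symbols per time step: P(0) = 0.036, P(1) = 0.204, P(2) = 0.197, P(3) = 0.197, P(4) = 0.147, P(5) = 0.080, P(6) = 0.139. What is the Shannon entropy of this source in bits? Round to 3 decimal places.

H = −Σ pᵢ log₂ pᵢ.
−0.036·log₂(0.036) = 0.1727
−0.204·log₂(0.204) = 0.4678
−0.197·log₂(0.197) = 0.4617
−0.197·log₂(0.197) = 0.4617
−0.147·log₂(0.147) = 0.4066
−0.080·log₂(0.080) = 0.2915
−0.139·log₂(0.139) = 0.3957
Sum ≈ 2.6578 → 2.658 bits.

2.658 bits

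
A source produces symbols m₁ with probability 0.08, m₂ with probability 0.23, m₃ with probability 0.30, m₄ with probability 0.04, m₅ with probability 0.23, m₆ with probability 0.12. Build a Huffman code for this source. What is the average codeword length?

Repeatedly combine the two least-probable nodes; the expected code length is the sum of the merged weights.
merge 1/25 + 2/25 → 3/25
merge 3/25 + 3/25 → 6/25
merge 23/100 + 23/100 → 23/50
merge 6/25 + 3/10 → 27/50
merge 23/50 + 27/50 → 1
L = 3/25 + 6/25 + 23/50 + 27/50 + 1 = 59/25 = 2.36 bits/symbol.

2.36 bits/symbol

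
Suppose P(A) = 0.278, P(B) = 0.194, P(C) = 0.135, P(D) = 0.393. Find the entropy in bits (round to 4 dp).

1.8919 bits

H = −Σ pᵢ log₂ pᵢ.
−0.278·log₂(0.278) = 0.5134
−0.194·log₂(0.194) = 0.4590
−0.135·log₂(0.135) = 0.3900
−0.393·log₂(0.393) = 0.5295
Sum ≈ 1.8919 → 1.8919 bits.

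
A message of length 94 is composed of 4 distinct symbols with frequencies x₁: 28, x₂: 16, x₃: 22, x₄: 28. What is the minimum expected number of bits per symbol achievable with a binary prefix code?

2 bits/symbol

Probabilities are the counts divided by 94.
Repeatedly combine the two least-probable nodes; the expected code length is the sum of the merged weights.
merge 8/47 + 11/47 → 19/47
merge 14/47 + 14/47 → 28/47
merge 19/47 + 28/47 → 1
L = 19/47 + 28/47 + 1 = 2 bits/symbol.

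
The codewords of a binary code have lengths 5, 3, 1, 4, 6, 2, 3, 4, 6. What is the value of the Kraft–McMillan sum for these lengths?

1.1875

With common denominator 2^6 = 64: Σ 2^(−ℓᵢ) = 2/64 + 8/64 + 32/64 + 4/64 + 1/64 + 16/64 + 8/64 + 4/64 + 1/64 = 76/64 = 1.1875.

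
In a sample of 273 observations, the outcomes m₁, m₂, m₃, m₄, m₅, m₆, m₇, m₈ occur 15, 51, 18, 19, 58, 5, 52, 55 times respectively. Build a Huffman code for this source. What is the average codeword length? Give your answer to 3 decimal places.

Probabilities are the counts divided by 273.
Repeatedly combine the two least-probable nodes; the expected code length is the sum of the merged weights.
merge 5/273 + 5/91 → 20/273
merge 6/91 + 19/273 → 37/273
merge 20/273 + 37/273 → 19/91
merge 17/91 + 4/21 → 103/273
merge 55/273 + 19/91 → 16/39
merge 58/273 + 103/273 → 23/39
merge 16/39 + 23/39 → 1
L = 20/273 + 37/273 + 19/91 + 103/273 + 16/39 + 23/39 + 1 = 109/39 ≈ 2.795 bits/symbol.

2.795 bits/symbol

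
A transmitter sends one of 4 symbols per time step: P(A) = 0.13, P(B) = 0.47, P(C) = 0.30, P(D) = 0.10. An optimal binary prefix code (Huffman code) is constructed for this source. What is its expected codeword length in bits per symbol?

1.76 bits/symbol

Repeatedly combine the two least-probable nodes; the expected code length is the sum of the merged weights.
merge 1/10 + 13/100 → 23/100
merge 23/100 + 3/10 → 53/100
merge 47/100 + 53/100 → 1
L = 23/100 + 53/100 + 1 = 44/25 = 1.76 bits/symbol.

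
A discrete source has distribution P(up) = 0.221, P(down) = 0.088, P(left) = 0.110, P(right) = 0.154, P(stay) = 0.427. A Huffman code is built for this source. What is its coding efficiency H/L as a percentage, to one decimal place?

Entropy H = −Σ p log₂ p ≈ 2.0800 bits.
Huffman merges: 11/125+11/100→99/500; 77/500+99/500→44/125; 221/1000+44/125→573/1000; 427/1000+573/1000→1. L = 2123/1000 ≈ 2.1230.
Efficiency = H/L = 2.0800/2.1230 = 98.0%.

98.0%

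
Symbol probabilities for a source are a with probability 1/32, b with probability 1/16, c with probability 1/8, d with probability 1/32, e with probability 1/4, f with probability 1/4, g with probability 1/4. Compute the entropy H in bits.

Each probability is a power of 1/2, so log₂(1/p) is an integer.
H = Σ p·log₂(1/p) = 1/32·5 + 1/16·4 + 1/8·3 + 1/32·5 + 1/4·2 + 1/4·2 + 1/4·2 = 2.4375 bits.

2.4375 bits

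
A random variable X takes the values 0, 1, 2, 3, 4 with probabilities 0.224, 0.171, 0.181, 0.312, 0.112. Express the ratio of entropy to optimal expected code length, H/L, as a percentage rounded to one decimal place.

Entropy H = −Σ p log₂ p ≈ 2.2435 bits.
Huffman merges: 14/125+171/1000→283/1000; 181/1000+28/125→81/200; 283/1000+39/125→119/200; 81/200+119/200→1. L = 2283/1000 ≈ 2.2830.
Efficiency = H/L = 2.2435/2.2830 = 98.3%.

98.3%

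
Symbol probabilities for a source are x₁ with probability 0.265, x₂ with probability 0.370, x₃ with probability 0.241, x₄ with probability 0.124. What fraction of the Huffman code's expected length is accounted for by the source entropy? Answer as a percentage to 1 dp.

Entropy H = −Σ p log₂ p ≈ 1.9066 bits.
Huffman merges: 31/250+241/1000→73/200; 53/200+73/200→63/100; 37/100+63/100→1. L = 399/200 ≈ 1.9950.
Efficiency = H/L = 1.9066/1.9950 = 95.6%.

95.6%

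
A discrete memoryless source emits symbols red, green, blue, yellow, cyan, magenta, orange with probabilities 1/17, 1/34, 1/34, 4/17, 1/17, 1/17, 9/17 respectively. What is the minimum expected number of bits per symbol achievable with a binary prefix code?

2 bits/symbol

Repeatedly combine the two least-probable nodes; the expected code length is the sum of the merged weights.
merge 1/34 + 1/34 → 1/17
merge 1/17 + 1/17 → 2/17
merge 1/17 + 1/17 → 2/17
merge 2/17 + 2/17 → 4/17
merge 4/17 + 4/17 → 8/17
merge 8/17 + 9/17 → 1
L = 1/17 + 2/17 + 2/17 + 4/17 + 8/17 + 1 = 2 bits/symbol.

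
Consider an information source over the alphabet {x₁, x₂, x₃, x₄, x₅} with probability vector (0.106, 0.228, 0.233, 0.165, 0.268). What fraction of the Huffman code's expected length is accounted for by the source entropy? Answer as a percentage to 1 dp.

Entropy H = −Σ p log₂ p ≈ 2.2572 bits.
Huffman merges: 53/500+33/200→271/1000; 57/250+233/1000→461/1000; 67/250+271/1000→539/1000; 461/1000+539/1000→1. L = 2271/1000 ≈ 2.2710.
Efficiency = H/L = 2.2572/2.2710 = 99.4%.

99.4%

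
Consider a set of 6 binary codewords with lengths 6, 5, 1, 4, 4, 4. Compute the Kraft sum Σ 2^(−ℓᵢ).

With common denominator 2^6 = 64: Σ 2^(−ℓᵢ) = 1/64 + 2/64 + 32/64 + 4/64 + 4/64 + 4/64 = 47/64 = 0.734375.

0.734375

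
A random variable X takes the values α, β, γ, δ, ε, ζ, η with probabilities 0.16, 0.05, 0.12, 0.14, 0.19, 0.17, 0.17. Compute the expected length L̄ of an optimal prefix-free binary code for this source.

Repeatedly combine the two least-probable nodes; the expected code length is the sum of the merged weights.
merge 1/20 + 3/25 → 17/100
merge 7/50 + 4/25 → 3/10
merge 17/100 + 17/100 → 17/50
merge 17/100 + 19/100 → 9/25
merge 3/10 + 17/50 → 16/25
merge 9/25 + 16/25 → 1
L = 17/100 + 3/10 + 17/50 + 9/25 + 16/25 + 1 = 281/100 = 2.81 bits/symbol.

2.81 bits/symbol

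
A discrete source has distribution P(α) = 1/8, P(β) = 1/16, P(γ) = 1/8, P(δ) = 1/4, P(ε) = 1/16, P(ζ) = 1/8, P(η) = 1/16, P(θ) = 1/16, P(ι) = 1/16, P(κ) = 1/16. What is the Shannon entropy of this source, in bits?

Each probability is a power of 1/2, so log₂(1/p) is an integer.
H = Σ p·log₂(1/p) = 1/8·3 + 1/16·4 + 1/8·3 + 1/4·2 + 1/16·4 + 1/8·3 + 1/16·4 + 1/16·4 + 1/16·4 + 1/16·4 = 3.125 bits.

3.125 bits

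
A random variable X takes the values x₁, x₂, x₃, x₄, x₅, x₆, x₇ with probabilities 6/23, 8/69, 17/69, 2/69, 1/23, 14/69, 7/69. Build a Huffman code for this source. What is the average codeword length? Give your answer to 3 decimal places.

Repeatedly combine the two least-probable nodes; the expected code length is the sum of the merged weights.
merge 2/69 + 1/23 → 5/69
merge 5/69 + 7/69 → 4/23
merge 8/69 + 4/23 → 20/69
merge 14/69 + 17/69 → 31/69
merge 6/23 + 20/69 → 38/69
merge 31/69 + 38/69 → 1
L = 5/69 + 4/23 + 20/69 + 31/69 + 38/69 + 1 = 175/69 ≈ 2.536 bits/symbol.

2.536 bits/symbol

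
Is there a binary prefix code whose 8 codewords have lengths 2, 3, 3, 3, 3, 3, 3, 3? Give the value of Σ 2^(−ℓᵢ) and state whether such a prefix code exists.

1.125; no

With common denominator 2^3 = 8: Σ 2^(−ℓᵢ) = 2/8 + 1/8 + 1/8 + 1/8 + 1/8 + 1/8 + 1/8 + 1/8 = 9/8 = 1.125.
Kraft's inequality requires Σ ≤ 1; here Σ = 1.125 > 1, so no such prefix code exists.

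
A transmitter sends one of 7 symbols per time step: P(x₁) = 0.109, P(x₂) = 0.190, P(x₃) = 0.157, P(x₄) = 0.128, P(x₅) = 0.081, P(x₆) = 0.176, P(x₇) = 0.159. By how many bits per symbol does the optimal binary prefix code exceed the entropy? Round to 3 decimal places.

Entropy H = −Σ p log₂ p ≈ 2.7594 bits.
Huffman merges: 81/1000+109/1000→19/100; 16/125+157/1000→57/200; 159/1000+22/125→67/200; 19/100+19/100→19/50; 57/200+67/200→31/50; 19/50+31/50→1. L = 281/100 ≈ 2.8100.
L − H = 2.8100 − 2.7594 = 0.051 bits.

0.051 bits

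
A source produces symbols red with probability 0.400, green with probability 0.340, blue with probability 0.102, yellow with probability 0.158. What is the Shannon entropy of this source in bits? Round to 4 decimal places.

1.8145 bits

H = −Σ pᵢ log₂ pᵢ.
−0.400·log₂(0.400) = 0.5288
−0.340·log₂(0.340) = 0.5292
−0.102·log₂(0.102) = 0.3359
−0.158·log₂(0.158) = 0.4206
Sum ≈ 1.8145 → 1.8145 bits.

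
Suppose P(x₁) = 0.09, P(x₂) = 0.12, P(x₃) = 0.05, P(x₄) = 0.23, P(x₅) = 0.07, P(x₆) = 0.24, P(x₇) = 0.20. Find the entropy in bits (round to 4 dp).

H = −Σ pᵢ log₂ pᵢ.
−0.09·log₂(0.09) = 0.3127
−0.12·log₂(0.12) = 0.3671
−0.05·log₂(0.05) = 0.2161
−0.23·log₂(0.23) = 0.4877
−0.07·log₂(0.07) = 0.2686
−0.24·log₂(0.24) = 0.4941
−0.20·log₂(0.20) = 0.4644
Sum ≈ 2.6106 → 2.6106 bits.

2.6106 bits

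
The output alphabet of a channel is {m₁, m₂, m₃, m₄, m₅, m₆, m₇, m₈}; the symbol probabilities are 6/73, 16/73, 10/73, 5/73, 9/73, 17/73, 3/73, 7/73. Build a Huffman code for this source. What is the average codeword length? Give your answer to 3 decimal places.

2.836 bits/symbol

Repeatedly combine the two least-probable nodes; the expected code length is the sum of the merged weights.
merge 3/73 + 5/73 → 8/73
merge 6/73 + 7/73 → 13/73
merge 8/73 + 9/73 → 17/73
merge 10/73 + 13/73 → 23/73
merge 16/73 + 17/73 → 33/73
merge 17/73 + 23/73 → 40/73
merge 33/73 + 40/73 → 1
L = 8/73 + 13/73 + 17/73 + 23/73 + 33/73 + 40/73 + 1 = 207/73 ≈ 2.836 bits/symbol.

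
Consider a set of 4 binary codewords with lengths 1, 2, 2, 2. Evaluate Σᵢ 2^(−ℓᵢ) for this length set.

1.25

With common denominator 2^2 = 4: Σ 2^(−ℓᵢ) = 2/4 + 1/4 + 1/4 + 1/4 = 5/4 = 1.25.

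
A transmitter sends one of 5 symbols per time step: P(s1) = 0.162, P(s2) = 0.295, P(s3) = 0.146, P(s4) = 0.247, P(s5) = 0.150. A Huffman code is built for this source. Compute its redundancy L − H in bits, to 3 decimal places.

0.037 bits

Entropy H = −Σ p log₂ p ≈ 2.2591 bits.
Huffman merges: 73/500+3/20→37/125; 81/500+247/1000→409/1000; 59/200+37/125→591/1000; 409/1000+591/1000→1. L = 287/125 ≈ 2.2960.
L − H = 2.2960 − 2.2591 = 0.037 bits.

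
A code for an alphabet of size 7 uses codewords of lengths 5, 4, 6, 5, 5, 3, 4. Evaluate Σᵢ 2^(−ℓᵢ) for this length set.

With common denominator 2^6 = 64: Σ 2^(−ℓᵢ) = 2/64 + 4/64 + 1/64 + 2/64 + 2/64 + 8/64 + 4/64 = 23/64 = 0.359375.

0.359375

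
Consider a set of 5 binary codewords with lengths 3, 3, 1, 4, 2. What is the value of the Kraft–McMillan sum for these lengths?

With common denominator 2^4 = 16: Σ 2^(−ℓᵢ) = 2/16 + 2/16 + 8/16 + 1/16 + 4/16 = 17/16 = 1.0625.

1.0625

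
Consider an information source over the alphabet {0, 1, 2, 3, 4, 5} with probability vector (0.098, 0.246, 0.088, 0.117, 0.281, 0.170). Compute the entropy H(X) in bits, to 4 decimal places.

2.4461 bits

H = −Σ pᵢ log₂ pᵢ.
−0.098·log₂(0.098) = 0.3284
−0.246·log₂(0.246) = 0.4977
−0.088·log₂(0.088) = 0.3086
−0.117·log₂(0.117) = 0.3622
−0.281·log₂(0.281) = 0.5146
−0.170·log₂(0.170) = 0.4346
Sum ≈ 2.4461 → 2.4461 bits.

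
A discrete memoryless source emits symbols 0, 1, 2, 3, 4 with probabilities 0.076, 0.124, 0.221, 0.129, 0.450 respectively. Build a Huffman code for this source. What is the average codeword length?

Repeatedly combine the two least-probable nodes; the expected code length is the sum of the merged weights.
merge 19/250 + 31/250 → 1/5
merge 129/1000 + 1/5 → 329/1000
merge 221/1000 + 329/1000 → 11/20
merge 9/20 + 11/20 → 1
L = 1/5 + 329/1000 + 11/20 + 1 = 2079/1000 = 2.079 bits/symbol.

2.079 bits/symbol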